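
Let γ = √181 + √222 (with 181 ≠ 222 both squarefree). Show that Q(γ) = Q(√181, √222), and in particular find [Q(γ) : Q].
[Q(γ) : Q] = 4 (equivalently, Q(γ) = Q(√181, √222))

Obviously Q(γ) ⊆ Q(√181, √222), and [Q(√181, √222):Q] = 4 (since 181, 222 are distinct squarefree integers > 1 with 40182 not a perfect square). To show equality we compute the minimal polynomial of γ. From γ = √181 + √222: γ^2 = 181 + 2√(40182) + 222 = 403 + 2√(40182), so γ^2 - 403 = 2√(40182); squaring, (γ^2 - 403)^2 = 4·40182, i.e. γ^4 - 806γ^2 + 162409 - 160728 = 0, i.e. γ^4 - 806γ^2 + 1681 = 0. So γ is a root of x^4 - 806x^2 + 1681. This polynomial is irreducible over Q: it has no rational root (each ±√181 ± √222 is irrational), and any factorization into two quadratics over Q would force √(40182) ∈ Q (pairing opposite roots) or √181, √222 ∈ Q (other pairings), all impossible. Hence [Q(γ):Q] = 4 = [Q(√181, √222):Q], so Q(γ) = Q(√181, √222).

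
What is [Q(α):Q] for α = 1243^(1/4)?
[Q(α):Q] = 4

α is a root of x^4 - 1243. By Eisenstein's criterion at the prime p = 11 (which divides the constant term 1243 but p^2 = 121 does not, since 1243 is squarefree), x^4 - 1243 is irreducible over Q. Hence [Q(α):Q] = 4.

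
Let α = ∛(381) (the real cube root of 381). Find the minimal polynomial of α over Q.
m_α(x) = x^3 - 381

α satisfies α^3 = 381, so x^3 - 381 annihilates α. By the rational root test, a rational root p/q (in lowest terms) of x^3 - 381 would satisfy p^3 = 381 q^3, forcing q = 1 and p^3 = 381; but 381 is not a perfect cube, contradiction. A monic cubic over Q with no rational root is irreducible (any nontrivial factorization would include a linear factor). Hence x^3 - 381 is the minimal polynomial of α, and in particular [Q(α):Q] = 3.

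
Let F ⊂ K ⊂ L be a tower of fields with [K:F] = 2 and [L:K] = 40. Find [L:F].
[L:F] = 80

The tower law says that for any tower of field extensions F ⊂ K ⊂ L with finite degrees, [L:F] = [L:K] · [K:F]. Here this gives [L:F] = 40 · 2 = 80.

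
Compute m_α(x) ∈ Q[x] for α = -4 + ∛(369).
m_α(x) = x^3 + 12x^2 + 48x - 305

Set β = α + 4 = ∛(369), so β^3 = 369. Then (α + 4)^3 - 369 = 0, i.e. α is a root of g(x) = (x + 4)^3 - 369 = x^3 + 12x^2 + 48x - 305. Since g(x) = h(x + 4) where h(x) = x^3 - 369, and h is irreducible over Q (because 369 is not a perfect cube, so h has no rational root, and a monic cubic with no rational root is irreducible), g is also irreducible (irreducibility is preserved under the substitution x → x + 4). Hence m_α(x) = x^3 + 12x^2 + 48x - 305.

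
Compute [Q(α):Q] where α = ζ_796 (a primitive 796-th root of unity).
[Q(α):Q] = 396

The minimal polynomial of ζ_796 over Q is the 796-th cyclotomic polynomial Φ_796(x), which is irreducible over Q and has degree φ(796) = 396. Hence [Q(α):Q] = φ(796) = 396.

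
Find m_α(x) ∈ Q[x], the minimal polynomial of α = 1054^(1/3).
m_α(x) = x^3 - 1054

α satisfies α^3 = 1054, so x^3 - 1054 annihilates α. By the rational root test, a rational root p/q (in lowest terms) of x^3 - 1054 would satisfy p^3 = 1054 q^3, forcing q = 1 and p^3 = 1054; but 1054 is not a perfect cube, contradiction. A monic cubic over Q with no rational root is irreducible (any nontrivial factorization would include a linear factor). Hence x^3 - 1054 is the minimal polynomial of α, and in particular [Q(α):Q] = 3.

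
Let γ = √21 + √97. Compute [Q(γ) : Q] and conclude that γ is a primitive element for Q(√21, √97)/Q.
[Q(γ) : Q] = 4 (equivalently, Q(γ) = Q(√21, √97))

Obviously Q(γ) ⊆ Q(√21, √97), and [Q(√21, √97):Q] = 4 (since 21, 97 are distinct squarefree integers > 1 with 2037 not a perfect square). To show equality we compute the minimal polynomial of γ. From γ = √21 + √97: γ^2 = 21 + 2√(2037) + 97 = 118 + 2√(2037), so γ^2 - 118 = 2√(2037); squaring, (γ^2 - 118)^2 = 4·2037, i.e. γ^4 - 236γ^2 + 13924 - 8148 = 0, i.e. γ^4 - 236γ^2 + 5776 = 0. So γ is a root of x^4 - 236x^2 + 5776. This polynomial is irreducible over Q: it has no rational root (each ±√21 ± √97 is irrational), and any factorization into two quadratics over Q would force √(2037) ∈ Q (pairing opposite roots) or √21, √97 ∈ Q (other pairings), all impossible. Hence [Q(γ):Q] = 4 = [Q(√21, √97):Q], so Q(γ) = Q(√21, √97).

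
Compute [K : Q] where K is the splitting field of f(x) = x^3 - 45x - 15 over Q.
[K : Q] = 6

By the rational root test, any rational root of the monic integer polynomial f(x) = x^3 - 45x - 15 must be an integer dividing the constant term -15, i.e. one of ±{1, 3, 5, 15}. Evaluating: f(1) = -59, f(-1) = 29, f(3) = -123, f(-3) = 93, f(5) = -115, f(-5) = 85, f(15) = 2685, f(-15) = -2715; none is 0, so f has no rational root and is therefore irreducible over Q (a cubic with no linear factor over a field is irreducible). For an irreducible cubic, the Galois group is A_3 or S_3 according as the discriminant disc(f) = -4a^3 - 27b^2 = -4·(-45)^3 - 27·(-15)^2 = 358425 is or is not a square in Q. Here disc(f) = 358425 is not a perfect square in Q, so the Galois group of f over Q is not contained in A_3 and must be all of S_3. The splitting field has degree |S_3| = 6 over Q, so [K : Q] = 6.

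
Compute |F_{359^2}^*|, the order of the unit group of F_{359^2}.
|F_{359^2}^*| = 128880

F_{359^2} has 359^2 = 128881 elements; its multiplicative group consists of all nonzero elements, so |F_{359^2}^*| = 128881 - 1 = 128880. (It is cyclic since any finite subgroup of the multiplicative group of a field is cyclic.)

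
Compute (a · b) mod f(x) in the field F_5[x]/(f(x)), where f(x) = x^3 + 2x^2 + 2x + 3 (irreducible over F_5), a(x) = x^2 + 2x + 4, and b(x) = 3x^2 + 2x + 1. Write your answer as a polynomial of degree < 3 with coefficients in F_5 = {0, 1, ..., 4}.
a · b ≡ 2x^2 + 2x + 3 (mod f(x))

Multiply in F_5[x]: a(x)·b(x) = (x^2 + 2x + 4)·(3x^2 + 2x + 1) = 3x^4 + 3x^3 + 2x^2 + 4. This has degree ≥ 3, so divide by f(x) over F_5: 3x^4 + 3x^3 + 2x^2 + 4 = (3x + 2)·(x^3 + 2x^2 + 2x + 3) + (2x^2 + 2x + 3). Hence a·b ≡ 2x^2 + 2x + 3 (mod f). (F_5[x]/(f) is a field with 5^3 = 125 elements since f is irreducible of degree 3.)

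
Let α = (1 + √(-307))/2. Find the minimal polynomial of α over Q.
m_α(x) = x^2 - x + 77

From 2α - 1 = √(-307), squaring gives (2α - 1)^2 = -307, i.e. 4α^2 - 4α + 1 = -307, so α^2 - α + (1 + 307)/4 = 0. Since -307 ≡ 1 (mod 4), (1 + 307)/4 = 77 ∈ Z. The polynomial x^2 - x + 77 has discriminant 1 - 4·(77) = -307, which is not a perfect square in Q (d = -307 is squarefree and ≠ 1), so x^2 - x + 77 is irreducible over Q. It is the minimal polynomial of α.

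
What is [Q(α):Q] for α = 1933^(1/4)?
[Q(α):Q] = 4

α is a root of x^4 - 1933. By Eisenstein's criterion at the prime p = 1933 (which divides the constant term 1933 but p^2 = 3736489 does not, since 1933 is squarefree), x^4 - 1933 is irreducible over Q. Hence [Q(α):Q] = 4.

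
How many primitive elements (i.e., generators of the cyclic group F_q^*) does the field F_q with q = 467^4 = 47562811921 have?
There are φ(47562811920) = 11494490112 primitive elements

F_q^* is cyclic of order q - 1 = 47562811920. A cyclic group of order m has exactly φ(m) generators. Here m = 47562811920 = 2^4 · 3^2 · 5 · 13 · 113 · 193 · 233, so the number of primitive elements is φ(47562811920) = 11494490112.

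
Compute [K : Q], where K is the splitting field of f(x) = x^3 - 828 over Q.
[K : Q] = 6

The roots of x^3 - 828 are ∛828, ω∛828, ω^2∛828 where ω = e^(2πi/3) is a primitive cube root of unity, so K = Q(∛828, ω). Now [Q(∛828):Q] = 3 (since 828 is not a perfect cube, x^3 - 828 is irreducible) and [Q(ω):Q] = 2. Both 2 and 3 divide [K:Q], and [K:Q] ≤ 3·2 = 6, so [K:Q] = 6. (Equivalently: Q(∛828) ⊂ R but ω ∉ R, so [K : Q(∛828)] = 2.)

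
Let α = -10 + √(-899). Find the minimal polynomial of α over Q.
m_α(x) = x^2 + 20x + 999

From α + 10 = √(-899), squaring gives (α + 10)^2 = -899, i.e. α^2 + 20α + 100 = -899, so α^2 + 20α + 999 = 0. The discriminant of x^2 + 20x + 999 is (20)^2 - 4·(999) = 400 - 3996 = -3596, and 4·(-899) is not a perfect square in Q since -899 is squarefree and ≠ 1. Hence x^2 + 20x + 999 is irreducible over Q and is the minimal polynomial of α.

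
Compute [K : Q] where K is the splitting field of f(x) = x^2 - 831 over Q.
[K : Q] = 2

f(x) = x^2 - 831 factors as (x - √831)(x + √831). The splitting field is K = Q(√831). Since 831 is squarefree and > 1, it is not a perfect square, so x^2 - 831 is irreducible over Q and [Q(√831) : Q] = 2. Hence [K : Q] = 2.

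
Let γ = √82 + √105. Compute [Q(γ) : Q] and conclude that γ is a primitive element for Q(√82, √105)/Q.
[Q(γ) : Q] = 4 (equivalently, Q(γ) = Q(√82, √105))

Obviously Q(γ) ⊆ Q(√82, √105), and [Q(√82, √105):Q] = 4 (since 82, 105 are distinct squarefree integers > 1 with 8610 not a perfect square). To show equality we compute the minimal polynomial of γ. From γ = √82 + √105: γ^2 = 82 + 2√(8610) + 105 = 187 + 2√(8610), so γ^2 - 187 = 2√(8610); squaring, (γ^2 - 187)^2 = 4·8610, i.e. γ^4 - 374γ^2 + 34969 - 34440 = 0, i.e. γ^4 - 374γ^2 + 529 = 0. So γ is a root of x^4 - 374x^2 + 529. This polynomial is irreducible over Q: it has no rational root (each ±√82 ± √105 is irrational), and any factorization into two quadratics over Q would force √(8610) ∈ Q (pairing opposite roots) or √82, √105 ∈ Q (other pairings), all impossible. Hence [Q(γ):Q] = 4 = [Q(√82, √105):Q], so Q(γ) = Q(√82, √105).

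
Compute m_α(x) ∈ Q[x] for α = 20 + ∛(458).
m_α(x) = x^3 - 60x^2 + 1200x - 8458

Set β = α - 20 = ∛(458), so β^3 = 458. Then (α - 20)^3 - 458 = 0, i.e. α is a root of g(x) = (x - 20)^3 - 458 = x^3 - 60x^2 + 1200x - 8458. Since g(x) = h(x - 20) where h(x) = x^3 - 458, and h is irreducible over Q (because 458 is not a perfect cube, so h has no rational root, and a monic cubic with no rational root is irreducible), g is also irreducible (irreducibility is preserved under the substitution x → x - 20). Hence m_α(x) = x^3 - 60x^2 + 1200x - 8458.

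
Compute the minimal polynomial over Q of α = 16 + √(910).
m_α(x) = x^2 - 32x - 654

From α - 16 = √(910), squaring gives (α - 16)^2 = 910, i.e. α^2 - 32α + 256 = 910, so α^2 - 32α - 654 = 0. The discriminant of x^2 - 32x - 654 is (-32)^2 - 4·(-654) = 1024 + 2616 = 3640, and 4·(910) is not a perfect square in Q since 910 is squarefree and ≠ 1. Hence x^2 - 32x - 654 is irreducible over Q and is the minimal polynomial of α.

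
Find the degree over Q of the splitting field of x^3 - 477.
[K : Q] = 6

The roots of x^3 - 477 are ∛477, ω∛477, ω^2∛477 where ω = e^(2πi/3) is a primitive cube root of unity, so K = Q(∛477, ω). Now [Q(∛477):Q] = 3 (since 477 is not a perfect cube, x^3 - 477 is irreducible) and [Q(ω):Q] = 2. Both 2 and 3 divide [K:Q], and [K:Q] ≤ 3·2 = 6, so [K:Q] = 6. (Equivalently: Q(∛477) ⊂ R but ω ∉ R, so [K : Q(∛477)] = 2.)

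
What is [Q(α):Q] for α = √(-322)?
[Q(α):Q] = 2

[Q(α):Q] equals the degree of the minimal polynomial of α. Here α^2 = -322 and x^2 + 322 is irreducible (d = -322 is squarefree, ≠ 1, hence not a square), so deg(m_α) = 2. Thus [Q(α):Q] = 2.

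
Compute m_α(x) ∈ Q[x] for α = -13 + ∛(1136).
m_α(x) = x^3 + 39x^2 + 507x + 1061

Set β = α + 13 = ∛(1136), so β^3 = 1136. Then (α + 13)^3 - 1136 = 0, i.e. α is a root of g(x) = (x + 13)^3 - 1136 = x^3 + 39x^2 + 507x + 1061. Since g(x) = h(x + 13) where h(x) = x^3 - 1136, and h is irreducible over Q (because 1136 is not a perfect cube, so h has no rational root, and a monic cubic with no rational root is irreducible), g is also irreducible (irreducibility is preserved under the substitution x → x + 13). Hence m_α(x) = x^3 + 39x^2 + 507x + 1061.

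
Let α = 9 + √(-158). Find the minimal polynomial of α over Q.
m_α(x) = x^2 - 18x + 239

From α - 9 = √(-158), squaring gives (α - 9)^2 = -158, i.e. α^2 - 18α + 81 = -158, so α^2 - 18α + 239 = 0. The discriminant of x^2 - 18x + 239 is (-18)^2 - 4·(239) = 324 - 956 = -632, and 4·(-158) is not a perfect square in Q since -158 is squarefree and ≠ 1. Hence x^2 - 18x + 239 is irreducible over Q and is the minimal polynomial of α.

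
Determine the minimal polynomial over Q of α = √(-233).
m_α(x) = x^2 + 233

α satisfies α^2 + 233 = 0, so x^2 + 233 annihilates α. Since d = -233 is squarefree and ≠ 1, it is not a perfect square in Q, so x^2 + 233 has no rational root and is therefore irreducible over Q (a degree-2 polynomial over a field is irreducible iff it has no root). Hence m_α(x) = x^2 + 233.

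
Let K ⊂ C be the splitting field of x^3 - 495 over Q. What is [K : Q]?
[K : Q] = 6

The roots of x^3 - 495 are ∛495, ω∛495, ω^2∛495 where ω = e^(2πi/3) is a primitive cube root of unity, so K = Q(∛495, ω). Now [Q(∛495):Q] = 3 (since 495 is not a perfect cube, x^3 - 495 is irreducible) and [Q(ω):Q] = 2. Both 2 and 3 divide [K:Q], and [K:Q] ≤ 3·2 = 6, so [K:Q] = 6. (Equivalently: Q(∛495) ⊂ R but ω ∉ R, so [K : Q(∛495)] = 2.)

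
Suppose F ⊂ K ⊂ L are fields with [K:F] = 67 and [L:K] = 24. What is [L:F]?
[L:F] = 1608

The tower law says that for any tower of field extensions F ⊂ K ⊂ L with finite degrees, [L:F] = [L:K] · [K:F]. Here this gives [L:F] = 24 · 67 = 1608.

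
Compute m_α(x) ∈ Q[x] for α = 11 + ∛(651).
m_α(x) = x^3 - 33x^2 + 363x - 1982

Set β = α - 11 = ∛(651), so β^3 = 651. Then (α - 11)^3 - 651 = 0, i.e. α is a root of g(x) = (x - 11)^3 - 651 = x^3 - 33x^2 + 363x - 1982. Since g(x) = h(x - 11) where h(x) = x^3 - 651, and h is irreducible over Q (because 651 is not a perfect cube, so h has no rational root, and a monic cubic with no rational root is irreducible), g is also irreducible (irreducibility is preserved under the substitution x → x - 11). Hence m_α(x) = x^3 - 33x^2 + 363x - 1982.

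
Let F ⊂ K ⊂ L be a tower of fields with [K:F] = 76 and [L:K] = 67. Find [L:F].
[L:F] = 5092

The tower law says that for any tower of field extensions F ⊂ K ⊂ L with finite degrees, [L:F] = [L:K] · [K:F]. Here this gives [L:F] = 67 · 76 = 5092.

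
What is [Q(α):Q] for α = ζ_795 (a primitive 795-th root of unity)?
[Q(α):Q] = 416

The minimal polynomial of ζ_795 over Q is the 795-th cyclotomic polynomial Φ_795(x), which is irreducible over Q and has degree φ(795) = 416. Hence [Q(α):Q] = φ(795) = 416.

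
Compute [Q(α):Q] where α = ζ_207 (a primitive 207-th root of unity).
[Q(α):Q] = 132

The minimal polynomial of ζ_207 over Q is the 207-th cyclotomic polynomial Φ_207(x), which is irreducible over Q and has degree φ(207) = 132. Hence [Q(α):Q] = φ(207) = 132.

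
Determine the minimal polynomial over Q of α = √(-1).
m_α(x) = x^2 + 1

α satisfies α^2 + 1 = 0, so x^2 + 1 annihilates α. Since d = -1 is squarefree and ≠ 1, it is not a perfect square in Q, so x^2 + 1 has no rational root and is therefore irreducible over Q (a degree-2 polynomial over a field is irreducible iff it has no root). Hence m_α(x) = x^2 + 1.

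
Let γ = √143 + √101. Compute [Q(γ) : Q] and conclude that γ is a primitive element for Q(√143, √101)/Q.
[Q(γ) : Q] = 4 (equivalently, Q(γ) = Q(√143, √101))

Obviously Q(γ) ⊆ Q(√143, √101), and [Q(√143, √101):Q] = 4 (since 143, 101 are distinct squarefree integers > 1 with 14443 not a perfect square). To show equality we compute the minimal polynomial of γ. From γ = √143 + √101: γ^2 = 143 + 2√(14443) + 101 = 244 + 2√(14443), so γ^2 - 244 = 2√(14443); squaring, (γ^2 - 244)^2 = 4·14443, i.e. γ^4 - 488γ^2 + 59536 - 57772 = 0, i.e. γ^4 - 488γ^2 + 1764 = 0. So γ is a root of x^4 - 488x^2 + 1764. This polynomial is irreducible over Q: it has no rational root (each ±√143 ± √101 is irrational), and any factorization into two quadratics over Q would force √(14443) ∈ Q (pairing opposite roots) or √143, √101 ∈ Q (other pairings), all impossible. Hence [Q(γ):Q] = 4 = [Q(√143, √101):Q], so Q(γ) = Q(√143, √101).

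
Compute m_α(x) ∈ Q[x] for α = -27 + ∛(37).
m_α(x) = x^3 + 81x^2 + 2187x + 19646

Set β = α + 27 = ∛(37), so β^3 = 37. Then (α + 27)^3 - 37 = 0, i.e. α is a root of g(x) = (x + 27)^3 - 37 = x^3 + 81x^2 + 2187x + 19646. Since g(x) = h(x + 27) where h(x) = x^3 - 37, and h is irreducible over Q (because 37 is not a perfect cube, so h has no rational root, and a monic cubic with no rational root is irreducible), g is also irreducible (irreducibility is preserved under the substitution x → x + 27). Hence m_α(x) = x^3 + 81x^2 + 2187x + 19646.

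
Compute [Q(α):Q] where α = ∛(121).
[Q(α):Q] = 3

The minimal polynomial of α is x^3 - 121, irreducible over Q since 121 is not a perfect cube (so x^3 - 121 has no rational root). Hence [Q(α):Q] = deg(m_α) = 3.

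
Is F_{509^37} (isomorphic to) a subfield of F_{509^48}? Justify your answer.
No: F_{509^37} is not a subfield of F_{509^48}

F_{p^m} embeds in F_{p^n} iff m | n. Here 37 ∤ 48 (since 48 = 1·37 + 11 with remainder 11 ≠ 0), so F_{509^37} is not a subfield of F_{509^48}. Equivalently: if it were, the tower law would give 37 = [F_{509^37}:F_509] dividing [F_{509^48}:F_509] = 48, contradiction.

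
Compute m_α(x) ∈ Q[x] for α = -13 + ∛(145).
m_α(x) = x^3 + 39x^2 + 507x + 2052

Set β = α + 13 = ∛(145), so β^3 = 145. Then (α + 13)^3 - 145 = 0, i.e. α is a root of g(x) = (x + 13)^3 - 145 = x^3 + 39x^2 + 507x + 2052. Since g(x) = h(x + 13) where h(x) = x^3 - 145, and h is irreducible over Q (because 145 is not a perfect cube, so h has no rational root, and a monic cubic with no rational root is irreducible), g is also irreducible (irreducibility is preserved under the substitution x → x + 13). Hence m_α(x) = x^3 + 39x^2 + 507x + 2052.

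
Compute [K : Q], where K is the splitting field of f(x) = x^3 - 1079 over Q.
[K : Q] = 6

The roots of x^3 - 1079 are ∛1079, ω∛1079, ω^2∛1079 where ω = e^(2πi/3) is a primitive cube root of unity, so K = Q(∛1079, ω). Now [Q(∛1079):Q] = 3 (since 1079 is not a perfect cube, x^3 - 1079 is irreducible) and [Q(ω):Q] = 2. Both 2 and 3 divide [K:Q], and [K:Q] ≤ 3·2 = 6, so [K:Q] = 6. (Equivalently: Q(∛1079) ⊂ R but ω ∉ R, so [K : Q(∛1079)] = 2.)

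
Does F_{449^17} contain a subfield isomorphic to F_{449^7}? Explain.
No: F_{449^7} is not a subfield of F_{449^17}

F_{p^m} embeds in F_{p^n} iff m | n. Here 7 ∤ 17 (since 17 = 2·7 + 3 with remainder 3 ≠ 0), so F_{449^7} is not a subfield of F_{449^17}. Equivalently: if it were, the tower law would give 7 = [F_{449^7}:F_449] dividing [F_{449^17}:F_449] = 17, contradiction.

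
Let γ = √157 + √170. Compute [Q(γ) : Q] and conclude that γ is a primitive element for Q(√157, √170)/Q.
[Q(γ) : Q] = 4 (equivalently, Q(γ) = Q(√157, √170))

Obviously Q(γ) ⊆ Q(√157, √170), and [Q(√157, √170):Q] = 4 (since 157, 170 are distinct squarefree integers > 1 with 26690 not a perfect square). To show equality we compute the minimal polynomial of γ. From γ = √157 + √170: γ^2 = 157 + 2√(26690) + 170 = 327 + 2√(26690), so γ^2 - 327 = 2√(26690); squaring, (γ^2 - 327)^2 = 4·26690, i.e. γ^4 - 654γ^2 + 106929 - 106760 = 0, i.e. γ^4 - 654γ^2 + 169 = 0. So γ is a root of x^4 - 654x^2 + 169. This polynomial is irreducible over Q: it has no rational root (each ±√157 ± √170 is irrational), and any factorization into two quadratics over Q would force √(26690) ∈ Q (pairing opposite roots) or √157, √170 ∈ Q (other pairings), all impossible. Hence [Q(γ):Q] = 4 = [Q(√157, √170):Q], so Q(γ) = Q(√157, √170).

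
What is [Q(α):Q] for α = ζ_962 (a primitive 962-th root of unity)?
[Q(α):Q] = 432

The minimal polynomial of ζ_962 over Q is the 962-th cyclotomic polynomial Φ_962(x), which is irreducible over Q and has degree φ(962) = 432. Hence [Q(α):Q] = φ(962) = 432.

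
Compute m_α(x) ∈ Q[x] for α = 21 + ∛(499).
m_α(x) = x^3 - 63x^2 + 1323x - 9760

Set β = α - 21 = ∛(499), so β^3 = 499. Then (α - 21)^3 - 499 = 0, i.e. α is a root of g(x) = (x - 21)^3 - 499 = x^3 - 63x^2 + 1323x - 9760. Since g(x) = h(x - 21) where h(x) = x^3 - 499, and h is irreducible over Q (because 499 is not a perfect cube, so h has no rational root, and a monic cubic with no rational root is irreducible), g is also irreducible (irreducibility is preserved under the substitution x → x - 21). Hence m_α(x) = x^3 - 63x^2 + 1323x - 9760.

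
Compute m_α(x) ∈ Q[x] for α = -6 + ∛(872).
m_α(x) = x^3 + 18x^2 + 108x - 656

Set β = α + 6 = ∛(872), so β^3 = 872. Then (α + 6)^3 - 872 = 0, i.e. α is a root of g(x) = (x + 6)^3 - 872 = x^3 + 18x^2 + 108x - 656. Since g(x) = h(x + 6) where h(x) = x^3 - 872, and h is irreducible over Q (because 872 is not a perfect cube, so h has no rational root, and a monic cubic with no rational root is irreducible), g is also irreducible (irreducibility is preserved under the substitution x → x + 6). Hence m_α(x) = x^3 + 18x^2 + 108x - 656.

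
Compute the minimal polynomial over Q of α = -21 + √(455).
m_α(x) = x^2 + 42x - 14

From α + 21 = √(455), squaring gives (α + 21)^2 = 455, i.e. α^2 + 42α + 441 = 455, so α^2 + 42α - 14 = 0. The discriminant of x^2 + 42x - 14 is (42)^2 - 4·(-14) = 1764 + 56 = 1820, and 4·(455) is not a perfect square in Q since 455 is squarefree and ≠ 1. Hence x^2 + 42x - 14 is irreducible over Q and is the minimal polynomial of α.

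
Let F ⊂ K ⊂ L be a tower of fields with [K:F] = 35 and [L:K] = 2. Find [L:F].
[L:F] = 70

The tower law says that for any tower of field extensions F ⊂ K ⊂ L with finite degrees, [L:F] = [L:K] · [K:F]. Here this gives [L:F] = 2 · 35 = 70.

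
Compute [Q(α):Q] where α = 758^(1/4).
[Q(α):Q] = 4

α is a root of x^4 - 758. By Eisenstein's criterion at the prime p = 2 (which divides the constant term 758 but p^2 = 4 does not, since 758 is squarefree), x^4 - 758 is irreducible over Q. Hence [Q(α):Q] = 4.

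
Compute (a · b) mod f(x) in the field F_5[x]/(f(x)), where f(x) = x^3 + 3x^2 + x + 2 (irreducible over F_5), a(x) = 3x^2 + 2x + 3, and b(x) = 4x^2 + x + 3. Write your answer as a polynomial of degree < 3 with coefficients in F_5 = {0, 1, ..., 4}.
a · b ≡ x^2 + 4 (mod f(x))

Multiply in F_5[x]: a(x)·b(x) = (3x^2 + 2x + 3)·(4x^2 + x + 3) = 2x^4 + x^3 + 3x^2 + 4x + 4. This has degree ≥ 3, so divide by f(x) over F_5: 2x^4 + x^3 + 3x^2 + 4x + 4 = (2x)·(x^3 + 3x^2 + x + 2) + (x^2 + 4). Hence a·b ≡ x^2 + 4 (mod f). (F_5[x]/(f) is a field with 5^3 = 125 elements since f is irreducible of degree 3.)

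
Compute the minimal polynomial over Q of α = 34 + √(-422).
m_α(x) = x^2 - 68x + 1578

From α - 34 = √(-422), squaring gives (α - 34)^2 = -422, i.e. α^2 - 68α + 1156 = -422, so α^2 - 68α + 1578 = 0. The discriminant of x^2 - 68x + 1578 is (-68)^2 - 4·(1578) = 4624 - 6312 = -1688, and 4·(-422) is not a perfect square in Q since -422 is squarefree and ≠ 1. Hence x^2 - 68x + 1578 is irreducible over Q and is the minimal polynomial of α.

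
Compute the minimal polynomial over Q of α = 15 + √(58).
m_α(x) = x^2 - 30x + 167

From α - 15 = √(58), squaring gives (α - 15)^2 = 58, i.e. α^2 - 30α + 225 = 58, so α^2 - 30α + 167 = 0. The discriminant of x^2 - 30x + 167 is (-30)^2 - 4·(167) = 900 - 668 = 232, and 4·(58) is not a perfect square in Q since 58 is squarefree and ≠ 1. Hence x^2 - 30x + 167 is irreducible over Q and is the minimal polynomial of α.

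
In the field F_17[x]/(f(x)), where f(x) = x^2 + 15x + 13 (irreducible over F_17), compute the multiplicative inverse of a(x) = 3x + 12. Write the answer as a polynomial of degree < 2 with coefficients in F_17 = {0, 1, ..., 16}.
a(x)^(-1) ≡ 15x + 12 (mod f(x))

Since f is irreducible over F_17, F_17[x]/(f) is a field and a(x) ≠ 0 has an inverse. Apply the extended Euclidean algorithm to f(x) and a(x) in F_17[x]: f(x) = (6x + 15)·a(x) + (3). The last nonzero remainder is the constant 3 = gcd(f, a) in F_17. Back-substituting through the division chain expresses 3 = s(x)·a(x) + t(x)·f(x) with s(x) ≡ 11x + 2 (mod f), so (11x + 2)·a(x) ≡ 3 (mod f). Multiplying by 3^(-1) ≡ 6 in F_17 gives a(x)^(-1) ≡ 6·(11x + 2) ≡ 15x + 12 (mod f). Check: (3x + 12)·(15x + 12) = 11x^2 + 12x + 8 ≡ 1 (mod x^2 + 15x + 13).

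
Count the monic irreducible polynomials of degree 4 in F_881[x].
There are 150606280440 monic irreducible polynomials of degree 4 over F_881

Each element of F_{881^4} that lies in no proper subfield is a root of exactly one monic irreducible of degree 4 over F_881, and each such polynomial has 4 distinct roots in F_{881^4}. By Möbius inversion the count is N_881(4) = (1/4) Σ_{d|4} μ(4/d) · 881^d = (1/4)(μ(4)·881^1 + μ(2)·881^2 + μ(1)·881^4) = 602425121760/4 = 150606280440.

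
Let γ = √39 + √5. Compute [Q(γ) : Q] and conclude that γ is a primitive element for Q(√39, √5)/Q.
[Q(γ) : Q] = 4 (equivalently, Q(γ) = Q(√39, √5))

Obviously Q(γ) ⊆ Q(√39, √5), and [Q(√39, √5):Q] = 4 (since 39, 5 are distinct squarefree integers > 1 with 195 not a perfect square). To show equality we compute the minimal polynomial of γ. From γ = √39 + √5: γ^2 = 39 + 2√(195) + 5 = 44 + 2√(195), so γ^2 - 44 = 2√(195); squaring, (γ^2 - 44)^2 = 4·195, i.e. γ^4 - 88γ^2 + 1936 - 780 = 0, i.e. γ^4 - 88γ^2 + 1156 = 0. So γ is a root of x^4 - 88x^2 + 1156. This polynomial is irreducible over Q: it has no rational root (each ±√39 ± √5 is irrational), and any factorization into two quadratics over Q would force √(195) ∈ Q (pairing opposite roots) or √39, √5 ∈ Q (other pairings), all impossible. Hence [Q(γ):Q] = 4 = [Q(√39, √5):Q], so Q(γ) = Q(√39, √5).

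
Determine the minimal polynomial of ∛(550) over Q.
m_α(x) = x^3 - 550

α satisfies α^3 = 550, so x^3 - 550 annihilates α. By the rational root test, a rational root p/q (in lowest terms) of x^3 - 550 would satisfy p^3 = 550 q^3, forcing q = 1 and p^3 = 550; but 550 is not a perfect cube, contradiction. A monic cubic over Q with no rational root is irreducible (any nontrivial factorization would include a linear factor). Hence x^3 - 550 is the minimal polynomial of α, and in particular [Q(α):Q] = 3.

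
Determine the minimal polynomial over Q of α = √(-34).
m_α(x) = x^2 + 34

α satisfies α^2 + 34 = 0, so x^2 + 34 annihilates α. Since d = -34 is squarefree and ≠ 1, it is not a perfect square in Q, so x^2 + 34 has no rational root and is therefore irreducible over Q (a degree-2 polynomial over a field is irreducible iff it has no root). Hence m_α(x) = x^2 + 34.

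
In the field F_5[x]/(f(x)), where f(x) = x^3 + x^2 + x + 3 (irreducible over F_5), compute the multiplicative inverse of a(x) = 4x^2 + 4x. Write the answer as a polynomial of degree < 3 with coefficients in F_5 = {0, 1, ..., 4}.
a(x)^(-1) ≡ 4x^2 + 2x + 4 (mod f(x))

Since f is irreducible over F_5, F_5[x]/(f) is a field and a(x) ≠ 0 has an inverse. Apply the extended Euclidean algorithm to f(x) and a(x) in F_5[x]: f(x) = (4x)·a(x) + (x + 3);  a(x) = (4x + 2)·(x + 3) + (4). The last nonzero remainder is the constant 4 = gcd(f, a) in F_5. Back-substituting through the division chain expresses 4 = s(x)·a(x) + t(x)·f(x) with s(x) ≡ x^2 + 3x + 1 (mod f), so (x^2 + 3x + 1)·a(x) ≡ 4 (mod f). Multiplying by 4^(-1) ≡ 4 in F_5 gives a(x)^(-1) ≡ 4·(x^2 + 3x + 1) ≡ 4x^2 + 2x + 4 (mod f). Check: (4x^2 + 4x)·(4x^2 + 2x + 4) = x^4 + 4x^3 + 4x^2 + x ≡ 1 (mod x^3 + x^2 + x + 3).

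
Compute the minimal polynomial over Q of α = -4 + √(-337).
m_α(x) = x^2 + 8x + 353

From α + 4 = √(-337), squaring gives (α + 4)^2 = -337, i.e. α^2 + 8α + 16 = -337, so α^2 + 8α + 353 = 0. The discriminant of x^2 + 8x + 353 is (8)^2 - 4·(353) = 64 - 1412 = -1348, and 4·(-337) is not a perfect square in Q since -337 is squarefree and ≠ 1. Hence x^2 + 8x + 353 is irreducible over Q and is the minimal polynomial of α.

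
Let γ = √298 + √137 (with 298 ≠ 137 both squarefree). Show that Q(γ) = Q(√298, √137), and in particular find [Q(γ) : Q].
[Q(γ) : Q] = 4 (equivalently, Q(γ) = Q(√298, √137))

Obviously Q(γ) ⊆ Q(√298, √137), and [Q(√298, √137):Q] = 4 (since 298, 137 are distinct squarefree integers > 1 with 40826 not a perfect square). To show equality we compute the minimal polynomial of γ. From γ = √298 + √137: γ^2 = 298 + 2√(40826) + 137 = 435 + 2√(40826), so γ^2 - 435 = 2√(40826); squaring, (γ^2 - 435)^2 = 4·40826, i.e. γ^4 - 870γ^2 + 189225 - 163304 = 0, i.e. γ^4 - 870γ^2 + 25921 = 0. So γ is a root of x^4 - 870x^2 + 25921. This polynomial is irreducible over Q: it has no rational root (each ±√298 ± √137 is irrational), and any factorization into two quadratics over Q would force √(40826) ∈ Q (pairing opposite roots) or √298, √137 ∈ Q (other pairings), all impossible. Hence [Q(γ):Q] = 4 = [Q(√298, √137):Q], so Q(γ) = Q(√298, √137).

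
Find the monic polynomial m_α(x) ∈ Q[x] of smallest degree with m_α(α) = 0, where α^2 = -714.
m_α(x) = x^2 + 714

α satisfies α^2 + 714 = 0, so x^2 + 714 annihilates α. Since d = -714 is squarefree and ≠ 1, it is not a perfect square in Q, so x^2 + 714 has no rational root and is therefore irreducible over Q (a degree-2 polynomial over a field is irreducible iff it has no root). Hence m_α(x) = x^2 + 714.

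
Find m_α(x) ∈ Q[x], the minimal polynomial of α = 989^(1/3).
m_α(x) = x^3 - 989

α satisfies α^3 = 989, so x^3 - 989 annihilates α. By the rational root test, a rational root p/q (in lowest terms) of x^3 - 989 would satisfy p^3 = 989 q^3, forcing q = 1 and p^3 = 989; but 989 is not a perfect cube, contradiction. A monic cubic over Q with no rational root is irreducible (any nontrivial factorization would include a linear factor). Hence x^3 - 989 is the minimal polynomial of α, and in particular [Q(α):Q] = 3.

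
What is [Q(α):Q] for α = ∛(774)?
[Q(α):Q] = 3

The minimal polynomial of α is x^3 - 774, irreducible over Q since 774 is not a perfect cube (so x^3 - 774 has no rational root). Hence [Q(α):Q] = deg(m_α) = 3.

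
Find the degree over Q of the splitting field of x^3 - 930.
[K : Q] = 6

The roots of x^3 - 930 are ∛930, ω∛930, ω^2∛930 where ω = e^(2πi/3) is a primitive cube root of unity, so K = Q(∛930, ω). Now [Q(∛930):Q] = 3 (since 930 is not a perfect cube, x^3 - 930 is irreducible) and [Q(ω):Q] = 2. Both 2 and 3 divide [K:Q], and [K:Q] ≤ 3·2 = 6, so [K:Q] = 6. (Equivalently: Q(∛930) ⊂ R but ω ∉ R, so [K : Q(∛930)] = 2.)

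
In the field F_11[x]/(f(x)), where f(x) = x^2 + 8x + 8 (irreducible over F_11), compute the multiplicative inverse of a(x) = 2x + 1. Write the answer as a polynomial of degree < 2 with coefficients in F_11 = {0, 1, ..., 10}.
a(x)^(-1) ≡ 7x + 3 (mod f(x))

Since f is irreducible over F_11, F_11[x]/(f) is a field and a(x) ≠ 0 has an inverse. Apply the extended Euclidean algorithm to f(x) and a(x) in F_11[x]: f(x) = (6x + 1)·a(x) + (7). The last nonzero remainder is the constant 7 = gcd(f, a) in F_11. Back-substituting through the division chain expresses 7 = s(x)·a(x) + t(x)·f(x) with s(x) ≡ 5x + 10 (mod f), so (5x + 10)·a(x) ≡ 7 (mod f). Multiplying by 7^(-1) ≡ 8 in F_11 gives a(x)^(-1) ≡ 8·(5x + 10) ≡ 7x + 3 (mod f). Check: (2x + 1)·(7x + 3) = 3x^2 + 2x + 3 ≡ 1 (mod x^2 + 8x + 8).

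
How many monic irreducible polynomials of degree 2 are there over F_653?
There are 212878 monic irreducible polynomials of degree 2 over F_653

Each element of F_{653^2} that lies in no proper subfield is a root of exactly one monic irreducible of degree 2 over F_653, and each such polynomial has 2 distinct roots in F_{653^2}. By Möbius inversion the count is N_653(2) = (1/2) Σ_{d|2} μ(2/d) · 653^d = (1/2)(μ(2)·653^1 + μ(1)·653^2) = 425756/2 = 212878.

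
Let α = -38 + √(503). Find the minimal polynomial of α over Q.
m_α(x) = x^2 + 76x + 941

From α + 38 = √(503), squaring gives (α + 38)^2 = 503, i.e. α^2 + 76α + 1444 = 503, so α^2 + 76α + 941 = 0. The discriminant of x^2 + 76x + 941 is (76)^2 - 4·(941) = 5776 - 3764 = 2012, and 4·(503) is not a perfect square in Q since 503 is squarefree and ≠ 1. Hence x^2 + 76x + 941 is irreducible over Q and is the minimal polynomial of α.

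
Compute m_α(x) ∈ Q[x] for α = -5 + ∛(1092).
m_α(x) = x^3 + 15x^2 + 75x - 967

Set β = α + 5 = ∛(1092), so β^3 = 1092. Then (α + 5)^3 - 1092 = 0, i.e. α is a root of g(x) = (x + 5)^3 - 1092 = x^3 + 15x^2 + 75x - 967. Since g(x) = h(x + 5) where h(x) = x^3 - 1092, and h is irreducible over Q (because 1092 is not a perfect cube, so h has no rational root, and a monic cubic with no rational root is irreducible), g is also irreducible (irreducibility is preserved under the substitution x → x + 5). Hence m_α(x) = x^3 + 15x^2 + 75x - 967.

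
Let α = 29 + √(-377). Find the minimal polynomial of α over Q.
m_α(x) = x^2 - 58x + 1218

From α - 29 = √(-377), squaring gives (α - 29)^2 = -377, i.e. α^2 - 58α + 841 = -377, so α^2 - 58α + 1218 = 0. The discriminant of x^2 - 58x + 1218 is (-58)^2 - 4·(1218) = 3364 - 4872 = -1508, and 4·(-377) is not a perfect square in Q since -377 is squarefree and ≠ 1. Hence x^2 - 58x + 1218 is irreducible over Q and is the minimal polynomial of α.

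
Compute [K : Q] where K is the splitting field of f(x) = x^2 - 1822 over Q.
[K : Q] = 2

f(x) = x^2 - 1822 factors as (x - √1822)(x + √1822). The splitting field is K = Q(√1822). Since 1822 is squarefree and > 1, it is not a perfect square, so x^2 - 1822 is irreducible over Q and [Q(√1822) : Q] = 2. Hence [K : Q] = 2.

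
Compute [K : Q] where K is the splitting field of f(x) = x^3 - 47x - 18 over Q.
[K : Q] = 6

By the rational root test, any rational root of the monic integer polynomial f(x) = x^3 - 47x - 18 must be an integer dividing the constant term -18, i.e. one of ±{1, 2, 3, 6, 9, 18}. Evaluating: f(1) = -64, f(-1) = 28, f(2) = -104, f(-2) = 68, f(3) = -132, f(-3) = 96, f(6) = -84, f(-6) = 48, f(9) = 288, f(-9) = -324, f(18) = 4968, f(-18) = -5004; none is 0, so f has no rational root and is therefore irreducible over Q (a cubic with no linear factor over a field is irreducible). For an irreducible cubic, the Galois group is A_3 or S_3 according as the discriminant disc(f) = -4a^3 - 27b^2 = -4·(-47)^3 - 27·(-18)^2 = 406544 is or is not a square in Q. Here disc(f) = 406544 is not a perfect square in Q, so the Galois group of f over Q is not contained in A_3 and must be all of S_3. The splitting field has degree |S_3| = 6 over Q, so [K : Q] = 6.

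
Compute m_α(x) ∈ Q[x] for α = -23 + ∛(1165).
m_α(x) = x^3 + 69x^2 + 1587x + 11002

Set β = α + 23 = ∛(1165), so β^3 = 1165. Then (α + 23)^3 - 1165 = 0, i.e. α is a root of g(x) = (x + 23)^3 - 1165 = x^3 + 69x^2 + 1587x + 11002. Since g(x) = h(x + 23) where h(x) = x^3 - 1165, and h is irreducible over Q (because 1165 is not a perfect cube, so h has no rational root, and a monic cubic with no rational root is irreducible), g is also irreducible (irreducibility is preserved under the substitution x → x + 23). Hence m_α(x) = x^3 + 69x^2 + 1587x + 11002.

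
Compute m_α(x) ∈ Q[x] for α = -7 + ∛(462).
m_α(x) = x^3 + 21x^2 + 147x - 119

Set β = α + 7 = ∛(462), so β^3 = 462. Then (α + 7)^3 - 462 = 0, i.e. α is a root of g(x) = (x + 7)^3 - 462 = x^3 + 21x^2 + 147x - 119. Since g(x) = h(x + 7) where h(x) = x^3 - 462, and h is irreducible over Q (because 462 is not a perfect cube, so h has no rational root, and a monic cubic with no rational root is irreducible), g is also irreducible (irreducibility is preserved under the substitution x → x + 7). Hence m_α(x) = x^3 + 21x^2 + 147x - 119.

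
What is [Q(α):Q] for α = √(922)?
[Q(α):Q] = 2

[Q(α):Q] equals the degree of the minimal polynomial of α. Here α^2 = 922 and x^2 - 922 is irreducible (d = 922 is squarefree, ≠ 1, hence not a square), so deg(m_α) = 2. Thus [Q(α):Q] = 2.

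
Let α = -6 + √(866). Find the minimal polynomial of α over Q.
m_α(x) = x^2 + 12x - 830

From α + 6 = √(866), squaring gives (α + 6)^2 = 866, i.e. α^2 + 12α + 36 = 866, so α^2 + 12α - 830 = 0. The discriminant of x^2 + 12x - 830 is (12)^2 - 4·(-830) = 144 + 3320 = 3464, and 4·(866) is not a perfect square in Q since 866 is squarefree and ≠ 1. Hence x^2 + 12x - 830 is irreducible over Q and is the minimal polynomial of α.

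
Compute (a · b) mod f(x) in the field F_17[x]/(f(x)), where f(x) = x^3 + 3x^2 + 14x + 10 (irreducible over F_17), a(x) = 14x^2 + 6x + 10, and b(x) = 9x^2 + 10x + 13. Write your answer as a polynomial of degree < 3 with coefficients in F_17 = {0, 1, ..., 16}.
a · b ≡ 4x^2 + 15x + 15 (mod f(x))

Multiply in F_17[x]: a(x)·b(x) = (14x^2 + 6x + 10)·(9x^2 + 10x + 13) = 7x^4 + 7x^3 + 9x^2 + 8x + 11. This has degree ≥ 3, so divide by f(x) over F_17: 7x^4 + 7x^3 + 9x^2 + 8x + 11 = (7x + 3)·(x^3 + 3x^2 + 14x + 10) + (4x^2 + 15x + 15). Hence a·b ≡ 4x^2 + 15x + 15 (mod f). (F_17[x]/(f) is a field with 17^3 = 4913 elements since f is irreducible of degree 3.)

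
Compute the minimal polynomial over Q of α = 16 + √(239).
m_α(x) = x^2 - 32x + 17

From α - 16 = √(239), squaring gives (α - 16)^2 = 239, i.e. α^2 - 32α + 256 = 239, so α^2 - 32α + 17 = 0. The discriminant of x^2 - 32x + 17 is (-32)^2 - 4·(17) = 1024 - 68 = 956, and 4·(239) is not a perfect square in Q since 239 is squarefree and ≠ 1. Hence x^2 - 32x + 17 is irreducible over Q and is the minimal polynomial of α.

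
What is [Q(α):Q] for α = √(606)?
[Q(α):Q] = 2

[Q(α):Q] equals the degree of the minimal polynomial of α. Here α^2 = 606 and x^2 - 606 is irreducible (d = 606 is squarefree, ≠ 1, hence not a square), so deg(m_α) = 2. Thus [Q(α):Q] = 2.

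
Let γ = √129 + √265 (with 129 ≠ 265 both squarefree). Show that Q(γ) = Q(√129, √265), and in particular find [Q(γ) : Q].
[Q(γ) : Q] = 4 (equivalently, Q(γ) = Q(√129, √265))

Obviously Q(γ) ⊆ Q(√129, √265), and [Q(√129, √265):Q] = 4 (since 129, 265 are distinct squarefree integers > 1 with 34185 not a perfect square). To show equality we compute the minimal polynomial of γ. From γ = √129 + √265: γ^2 = 129 + 2√(34185) + 265 = 394 + 2√(34185), so γ^2 - 394 = 2√(34185); squaring, (γ^2 - 394)^2 = 4·34185, i.e. γ^4 - 788γ^2 + 155236 - 136740 = 0, i.e. γ^4 - 788γ^2 + 18496 = 0. So γ is a root of x^4 - 788x^2 + 18496. This polynomial is irreducible over Q: it has no rational root (each ±√129 ± √265 is irrational), and any factorization into two quadratics over Q would force √(34185) ∈ Q (pairing opposite roots) or √129, √265 ∈ Q (other pairings), all impossible. Hence [Q(γ):Q] = 4 = [Q(√129, √265):Q], so Q(γ) = Q(√129, √265).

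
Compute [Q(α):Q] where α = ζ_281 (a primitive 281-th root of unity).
[Q(α):Q] = 280

The minimal polynomial of ζ_281 over Q is the 281-th cyclotomic polynomial Φ_281(x), which is irreducible over Q and has degree φ(281) = 280. Hence [Q(α):Q] = φ(281) = 280.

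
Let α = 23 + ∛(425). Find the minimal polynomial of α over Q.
m_α(x) = x^3 - 69x^2 + 1587x - 12592

Set β = α - 23 = ∛(425), so β^3 = 425. Then (α - 23)^3 - 425 = 0, i.e. α is a root of g(x) = (x - 23)^3 - 425 = x^3 - 69x^2 + 1587x - 12592. Since g(x) = h(x - 23) where h(x) = x^3 - 425, and h is irreducible over Q (because 425 is not a perfect cube, so h has no rational root, and a monic cubic with no rational root is irreducible), g is also irreducible (irreducibility is preserved under the substitution x → x - 23). Hence m_α(x) = x^3 - 69x^2 + 1587x - 12592.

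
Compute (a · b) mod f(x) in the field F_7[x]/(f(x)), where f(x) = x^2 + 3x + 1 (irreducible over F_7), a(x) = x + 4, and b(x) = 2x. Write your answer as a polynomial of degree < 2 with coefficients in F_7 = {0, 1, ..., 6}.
a · b ≡ 2x + 5 (mod f(x))

Multiply in F_7[x]: a(x)·b(x) = (x + 4)·(2x) = 2x^2 + x. This has degree ≥ 2, so divide by f(x) over F_7: 2x^2 + x = (2)·(x^2 + 3x + 1) + (2x + 5). Hence a·b ≡ 2x + 5 (mod f). (F_7[x]/(f) is a field with 7^2 = 49 elements since f is irreducible of degree 2.)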